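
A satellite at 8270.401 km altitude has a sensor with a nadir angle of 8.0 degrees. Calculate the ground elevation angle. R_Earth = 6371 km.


r = R_E + alt = 14641.4010 km
Law of sines in the satellite / Earth-center / ground-point triangle:
  sin(nadir)/R_E = sin(90 + el)/r  =>  cos(el) = (r/R_E)*sin(nadir)
cos(el) = (14641.4010 / 6371.0000) * sin(8.0 deg) = 0.3198382
el = arccos(0.3198382) = 71.3469 deg
(Earth-central angle = 90 - nadir - el = 10.6531 deg)

71.3469 degrees


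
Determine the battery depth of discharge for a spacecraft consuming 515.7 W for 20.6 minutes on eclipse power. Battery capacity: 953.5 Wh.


E_used = P * t / 60 = 515.7 * 20.6 / 60 = 177.0570 Wh
DOD = E_used / E_total * 100 = 177.0570 / 953.5 * 100
DOD = 18.5692 %

18.5692 %


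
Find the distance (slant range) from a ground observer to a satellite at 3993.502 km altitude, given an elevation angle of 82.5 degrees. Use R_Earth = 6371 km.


h = 3993.502 km, el = 82.5 deg
d = -R_E*sin(el) + sqrt((R_E*sin(el))^2 + 2*R_E*h + h^2)
d = -6371.0000*sin(1.4399) + sqrt((6371.0000*0.9914449)^2 + 2*6371.0000*3993.502 + 3993.502^2)
d = 4014.5925 km

4014.5925 km


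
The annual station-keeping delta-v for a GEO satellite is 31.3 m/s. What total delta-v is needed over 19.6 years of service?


dV = rate * years = 31.3 * 19.6
dV = 613.4800 m/s

613.4800 m/s


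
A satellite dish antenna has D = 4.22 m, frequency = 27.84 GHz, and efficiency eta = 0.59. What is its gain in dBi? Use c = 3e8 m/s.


lambda = c/f = 3e8 / 2.784e+10 = 0.01077586 m
G = eta*(pi*D/lambda)^2 = 0.59*(pi*4.22/0.01077586)^2
G = 893043.4950 (linear)
G = 10*log10(893043.4950) = 59.5087 dBi

59.5087 dBi


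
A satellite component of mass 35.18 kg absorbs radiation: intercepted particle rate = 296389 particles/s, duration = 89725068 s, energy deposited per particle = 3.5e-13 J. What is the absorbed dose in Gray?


Total energy deposited = rate * time * E_per
  = 296389 * 89725068 * 3.5e-13 = 9.3077 J
Dose = E_total / mass = 9.3077 / 35.18
Dose = 0.2645746 Gy

0.2646 Gy


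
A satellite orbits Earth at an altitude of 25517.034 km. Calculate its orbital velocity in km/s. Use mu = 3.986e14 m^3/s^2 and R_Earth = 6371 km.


r = R_E + alt = 6371.0 + 25517.034 = 31888.0340 km = 3.1888034e+07 m
v = sqrt(mu/r) = sqrt(3.986e14 / 3.1888034e+07) = 3535.5320 m/s = 3.5355 km/s

3.5355 km/s


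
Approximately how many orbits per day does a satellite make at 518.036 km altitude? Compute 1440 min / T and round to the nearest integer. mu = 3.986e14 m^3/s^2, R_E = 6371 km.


r = 6.889036e+06 m
T = 2*pi*sqrt(r^3/mu) = 5690.4800 s = 94.8413 min
revs/day = 1440 / 94.8413 = 15.1833
Rounded: 15 revolutions per day

15 revolutions per day


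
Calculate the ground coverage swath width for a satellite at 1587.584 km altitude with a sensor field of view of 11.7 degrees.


FOV = 11.7 deg = 0.2042035 rad
swath = 2 * alt * tan(FOV/2) = 2 * 1587.584 * tan(0.1021018)
swath = 2 * 1587.584 * 0.102458
swath = 325.3215 km

325.3215 km


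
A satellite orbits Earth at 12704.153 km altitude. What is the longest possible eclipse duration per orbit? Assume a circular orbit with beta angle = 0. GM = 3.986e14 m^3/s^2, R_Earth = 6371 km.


r = 19075.1530 km
T = 436.9805 min
Eclipse fraction = arcsin(R_E/r)/pi = arcsin(6371.0000/19075.1530)/pi
= arcsin(0.3339947)/pi = 0.1083968
Eclipse duration = 0.1083968 * 436.9805 = 47.3673 min

47.3673 minutes


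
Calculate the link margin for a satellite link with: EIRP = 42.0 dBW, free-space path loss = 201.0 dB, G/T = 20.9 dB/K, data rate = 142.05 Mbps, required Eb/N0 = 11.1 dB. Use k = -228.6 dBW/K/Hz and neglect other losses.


C/N0 = EIRP - FSPL + G/T - k = 42.0 - 201.0 + 20.9 - (-228.6)
C/N0 = 90.5000 dB-Hz
R_b = 142.05 Mbps = 1.4205e+08 bps -> 10*log10(R_b) = 81.5244 dB-Hz
Eb/N0 = C/N0 - 10*log10(R_b) = 90.5000 - 81.5244 = 8.9756 dB
Margin = Eb/N0 - Eb/N0_req = 8.9756 - 11.1 = -2.1244 dB (negative margin: link does not close)

-2.1244 dB


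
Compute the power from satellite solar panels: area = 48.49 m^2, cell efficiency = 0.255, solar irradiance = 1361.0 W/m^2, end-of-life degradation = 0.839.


P = area * eta * S * degradation
P = 48.49 * 0.255 * 1361.0 * 0.839
P = 14119.2767 W

14119.2767 W


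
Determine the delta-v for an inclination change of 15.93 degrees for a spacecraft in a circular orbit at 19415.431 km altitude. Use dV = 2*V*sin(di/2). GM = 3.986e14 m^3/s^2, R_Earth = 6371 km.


r = 25786.4310 km = 2.5786431e+07 m
V = sqrt(mu/r) = 3931.6335 m/s
di = 15.93 deg = 0.2780309 rad
dV = 2*V*sin(di/2) = 2*3931.6335*sin(0.1390155)
dV = 1089.5984 m/s = 1.0896 km/s

1.0896 km/s


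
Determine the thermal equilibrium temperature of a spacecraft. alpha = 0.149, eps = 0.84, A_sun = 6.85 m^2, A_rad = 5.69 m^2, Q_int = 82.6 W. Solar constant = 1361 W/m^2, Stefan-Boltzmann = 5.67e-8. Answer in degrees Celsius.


Numerator = alpha*S*A_sun + Q_int = 0.149*1361*6.85 + 82.6 = 1471.7046 W
Denominator = eps*sigma*A_rad = 0.84*5.67e-8*5.69 = 2.7100332e-07 W/K^4
T^4 = 5.4305779e+09 K^4
T = 271.4635 K = -1.6865 C

-1.6865 degrees Celsius


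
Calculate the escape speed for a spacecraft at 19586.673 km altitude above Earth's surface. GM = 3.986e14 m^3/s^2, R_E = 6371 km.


r = 6371.0 + 19586.673 = 25957.6730 km = 2.5957673e+07 m
v_esc = sqrt(2*mu/r) = sqrt(2*3.986e14 / 2.5957673e+07)
v_esc = 5541.7990 m/s = 5.5418 km/s

5.5418 km/s


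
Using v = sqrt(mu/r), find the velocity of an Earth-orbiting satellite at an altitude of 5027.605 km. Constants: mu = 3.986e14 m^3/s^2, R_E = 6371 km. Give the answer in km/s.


r = R_E + alt = 6371.0 + 5027.605 = 11398.6050 km = 1.1398605e+07 m
v = sqrt(mu/r) = sqrt(3.986e14 / 1.1398605e+07) = 5913.4754 m/s = 5.9135 km/s

5.9135 km/s


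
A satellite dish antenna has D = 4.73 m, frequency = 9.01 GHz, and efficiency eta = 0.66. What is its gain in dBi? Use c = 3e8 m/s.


lambda = c/f = 3e8 / 9.01e+09 = 0.03329634 m
G = eta*(pi*D/lambda)^2 = 0.66*(pi*4.73/0.03329634)^2
G = 131453.7667 (linear)
G = 10*log10(131453.7667) = 51.1877 dBi

51.1877 dBi


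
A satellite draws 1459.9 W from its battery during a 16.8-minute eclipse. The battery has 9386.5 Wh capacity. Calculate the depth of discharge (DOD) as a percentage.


E_used = P * t / 60 = 1459.9 * 16.8 / 60 = 408.7720 Wh
DOD = E_used / E_total * 100 = 408.7720 / 9386.5 * 100
DOD = 4.3549 %

4.3549 %


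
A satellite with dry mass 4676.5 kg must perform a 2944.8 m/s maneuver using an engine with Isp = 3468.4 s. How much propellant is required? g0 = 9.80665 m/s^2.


ve = Isp * g0 = 3468.4 * 9.80665 = 34013.384860 m/s
mass ratio = exp(dv/ve) = exp(2944.8/34013.384860) = 1.09043607
m_prop = m_dry * (mr - 1) = 4676.5 * (1.09043607 - 1)
m_prop = 422.9243 kg

422.9243 kg


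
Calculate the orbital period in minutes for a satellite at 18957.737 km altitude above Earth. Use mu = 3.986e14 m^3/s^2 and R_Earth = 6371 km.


r = 25328.7370 km = 2.5328737e+07 m
T = 2*pi*sqrt(r^3/mu) = 2*pi*sqrt(1.6249523e+22 / 3.986e14)
T = 40117.2840 s = 668.6214 min

668.6214 minutes


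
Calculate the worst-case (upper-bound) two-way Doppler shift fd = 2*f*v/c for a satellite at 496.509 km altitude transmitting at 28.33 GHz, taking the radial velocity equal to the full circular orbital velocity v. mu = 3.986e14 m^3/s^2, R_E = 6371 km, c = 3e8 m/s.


r = 6.867509e+06 m
v = sqrt(mu/r) = 7618.4922 m/s (worst-case radial velocity)
f = 28.33 GHz = 2.833e+10 Hz
fd = 2*f*v/c = 2*2.833e+10*7618.4922/3.0e+08
fd = 1.4388792e+06 Hz

1.4389e+06 Hz


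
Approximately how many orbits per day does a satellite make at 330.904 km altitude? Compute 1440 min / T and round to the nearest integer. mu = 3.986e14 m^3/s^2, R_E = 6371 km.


r = 6.701904e+06 m
T = 2*pi*sqrt(r^3/mu) = 5460.1997 s = 91.0033 min
revs/day = 1440 / 91.0033 = 15.8236
Rounded: 16 revolutions per day

16 revolutions per day


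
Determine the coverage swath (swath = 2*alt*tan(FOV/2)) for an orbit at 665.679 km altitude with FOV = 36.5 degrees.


FOV = 36.5 deg = 0.6370452 rad
swath = 2 * alt * tan(FOV/2) = 2 * 665.679 * tan(0.3185226)
swath = 2 * 665.679 * 0.3297505
swath = 439.0160 km

439.0160 km


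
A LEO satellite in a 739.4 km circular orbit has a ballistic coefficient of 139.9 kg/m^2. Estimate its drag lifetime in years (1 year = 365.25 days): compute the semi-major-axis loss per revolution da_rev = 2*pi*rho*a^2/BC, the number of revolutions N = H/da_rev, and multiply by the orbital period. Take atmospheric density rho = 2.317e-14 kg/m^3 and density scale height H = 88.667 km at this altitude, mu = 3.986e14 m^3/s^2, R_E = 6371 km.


a = R_E + alt = 7110.4000 km = 7.1104e+06 m
da_rev = 2*pi*rho*a^2/BC = 2*pi*2.317e-14*(7.1104e+06)^2/139.9 = 0.0526109633 m per revolution
N = H/da_rev = 88667.0000 m / 0.0526109633 m = 1.6853331e+06 revolutions
P = 2*pi*sqrt(a^3/mu) = 5966.9482 s
lifetime = N*P = 1.6853331e+06 * 5966.9482 = 1.0056296e+10 s = 116392.3104 days
years = 116392.3104 / 365.25 = 318.6648 years

318.6648 years


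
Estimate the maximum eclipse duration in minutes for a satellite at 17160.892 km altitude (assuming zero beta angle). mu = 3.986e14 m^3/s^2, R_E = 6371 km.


r = 23531.8920 km
T = 598.7496 min
Eclipse fraction = arcsin(R_E/r)/pi = arcsin(6371.0000/23531.8920)/pi
= arcsin(0.270739)/pi = 0.08726802
Eclipse duration = 0.08726802 * 598.7496 = 52.2517 min

52.2517 minutes


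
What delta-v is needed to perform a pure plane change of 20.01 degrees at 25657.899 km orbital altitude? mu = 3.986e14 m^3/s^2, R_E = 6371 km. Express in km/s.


r = 32028.8990 km = 3.2028899e+07 m
V = sqrt(mu/r) = 3527.7487 m/s
di = 20.01 deg = 0.3492404 rad
dV = 2*V*sin(di/2) = 2*3527.7487*sin(0.1746202)
dV = 1225.7806 m/s = 1.2258 km/s

1.2258 km/s


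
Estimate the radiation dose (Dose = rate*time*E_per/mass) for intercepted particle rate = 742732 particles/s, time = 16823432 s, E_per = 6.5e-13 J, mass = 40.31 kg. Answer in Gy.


Total energy deposited = rate * time * E_per
  = 742732 * 16823432 * 6.5e-13 = 8.1219 J
Dose = E_total / mass = 8.1219 / 40.31
Dose = 0.2014871 Gy

0.2015 Gy


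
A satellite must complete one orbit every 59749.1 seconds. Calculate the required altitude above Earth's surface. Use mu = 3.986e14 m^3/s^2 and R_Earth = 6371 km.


T = 59749.1 s
r = (mu*T^2/(4*pi^2))^(1/3) = (3.986e14 * 59749.1^2 / (4*pi^2))^(1/3)
r = 3.3032905e+07 m = 33032.9047 km
alt = r - R_E = 33032.9047 - 6371 = 26661.9047 km

26661.9047 km


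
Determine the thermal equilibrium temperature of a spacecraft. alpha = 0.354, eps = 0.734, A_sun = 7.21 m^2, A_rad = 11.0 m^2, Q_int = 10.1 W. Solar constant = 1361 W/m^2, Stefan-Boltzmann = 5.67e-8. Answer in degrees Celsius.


Numerator = alpha*S*A_sun + Q_int = 0.354*1361*7.21 + 10.1 = 3483.8347 W
Denominator = eps*sigma*A_rad = 0.734*5.67e-8*11.0 = 4.577958e-07 W/K^4
T^4 = 7.610019e+09 K^4
T = 295.3564 K = 22.2064 C

22.2064 degrees Celsius


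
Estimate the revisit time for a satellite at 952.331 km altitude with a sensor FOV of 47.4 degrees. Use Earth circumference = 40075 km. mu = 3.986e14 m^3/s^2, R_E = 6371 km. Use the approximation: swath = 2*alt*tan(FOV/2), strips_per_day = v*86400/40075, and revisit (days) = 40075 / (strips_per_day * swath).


swath = 2*952.331*tan(0.413643) = 836.0882 km
v = sqrt(mu/r) = 7377.5866 m/s = 7.3776 km/s
strips/day = v*86400/40075 = 7.3776*86400/40075 = 15.9058
coverage/day = strips * swath = 15.9058 * 836.0882 = 13298.6208 km
revisit = 40075 / 13298.6208 = 3.0135 days

3.0135 days


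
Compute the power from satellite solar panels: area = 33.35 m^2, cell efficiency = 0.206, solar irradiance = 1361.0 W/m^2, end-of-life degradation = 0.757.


P = area * eta * S * degradation
P = 33.35 * 0.206 * 1361.0 * 0.757
P = 7078.1060 W

7078.1060 W


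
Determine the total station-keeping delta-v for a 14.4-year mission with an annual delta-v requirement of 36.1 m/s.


dV = rate * years = 36.1 * 14.4
dV = 519.8400 m/s

519.8400 m/s


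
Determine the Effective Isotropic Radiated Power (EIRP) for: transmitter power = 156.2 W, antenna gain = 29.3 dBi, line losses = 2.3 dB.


Pt = 156.2 W = 21.9368 dBW
EIRP = Pt_dBW + Gt - losses = 21.9368 + 29.3 - 2.3 = 48.9368 dBW

48.9368 dBW


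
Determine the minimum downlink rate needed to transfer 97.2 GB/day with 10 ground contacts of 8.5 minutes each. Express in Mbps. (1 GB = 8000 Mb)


total contact time = 10 * 8.5 * 60 = 5100.0000 s
data = 97.2 GB = 777600.0000 Mb
rate = 777600.0000 / 5100.0000 = 152.4706 Mbps

152.4706 Mbps


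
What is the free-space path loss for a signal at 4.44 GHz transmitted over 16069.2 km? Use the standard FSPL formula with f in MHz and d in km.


f = 4.44 GHz = 4440.0000 MHz
d = 16069.2 km
FSPL = 32.44 + 20*log10(4440.0000) + 20*log10(16069.2)
FSPL = 32.44 + 72.9477 + 84.1199
FSPL = 189.5075 dB

189.5075 dB


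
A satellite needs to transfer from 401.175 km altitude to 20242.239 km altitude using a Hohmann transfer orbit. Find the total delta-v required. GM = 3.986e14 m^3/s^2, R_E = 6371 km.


r1 = 6772.1750 km = 6.772175e+06 m
r2 = 26613.2390 km = 2.6613239e+07 m
dv1 = sqrt(mu/r1)*(sqrt(2*r2/(r1+r2)) - 1) = 2015.0878 m/s
dv2 = sqrt(mu/r2)*(1 - sqrt(2*r1/(r1+r2))) = 1405.0584 m/s
total dv = |dv1| + |dv2| = 2015.0878 + 1405.0584 = 3420.1462 m/s = 3.4201 km/s

3.4201 km/s


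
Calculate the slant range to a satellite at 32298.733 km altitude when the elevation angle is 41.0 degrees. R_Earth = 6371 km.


h = 32298.733 km, el = 41.0 deg
d = -R_E*sin(el) + sqrt((R_E*sin(el))^2 + 2*R_E*h + h^2)
d = -6371.0000*sin(0.715585) + sqrt((6371.0000*0.656059)^2 + 2*6371.0000*32298.733 + 32298.733^2)
d = 34189.8835 km

34189.8835 km


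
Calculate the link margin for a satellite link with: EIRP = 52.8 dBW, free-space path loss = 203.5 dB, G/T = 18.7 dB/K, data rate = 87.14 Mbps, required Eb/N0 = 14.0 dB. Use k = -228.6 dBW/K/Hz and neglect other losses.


C/N0 = EIRP - FSPL + G/T - k = 52.8 - 203.5 + 18.7 - (-228.6)
C/N0 = 96.6000 dB-Hz
R_b = 87.14 Mbps = 8.714e+07 bps -> 10*log10(R_b) = 79.4022 dB-Hz
Eb/N0 = C/N0 - 10*log10(R_b) = 96.6000 - 79.4022 = 17.1978 dB
Margin = Eb/N0 - Eb/N0_req = 17.1978 - 14.0 = 3.1978 dB (link closes)

3.1978 dB


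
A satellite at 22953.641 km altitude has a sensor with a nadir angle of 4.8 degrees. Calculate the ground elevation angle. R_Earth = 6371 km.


r = R_E + alt = 29324.6410 km
Law of sines in the satellite / Earth-center / ground-point triangle:
  sin(nadir)/R_E = sin(90 + el)/r  =>  cos(el) = (r/R_E)*sin(nadir)
cos(el) = (29324.6410 / 6371.0000) * sin(4.8 deg) = 0.385155
el = arccos(0.385155) = 67.3466 deg
(Earth-central angle = 90 - nadir - el = 17.8534 deg)

67.3466 degrees


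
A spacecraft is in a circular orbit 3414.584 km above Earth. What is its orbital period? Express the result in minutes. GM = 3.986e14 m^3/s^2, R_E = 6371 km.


r = 9785.5840 km = 9.785584e+06 m
T = 2*pi*sqrt(r^3/mu) = 2*pi*sqrt(9.3704457e+20 / 3.986e14)
T = 9633.6607 s = 160.5610 min

160.5610 minutes


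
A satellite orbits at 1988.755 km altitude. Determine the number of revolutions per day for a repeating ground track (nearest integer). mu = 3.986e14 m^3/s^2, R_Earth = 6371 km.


r = 8.359755e+06 m
T = 2*pi*sqrt(r^3/mu) = 7606.7921 s = 126.7799 min
revs/day = 1440 / 126.7799 = 11.3583
Rounded: 11 revolutions per day

11 revolutions per day


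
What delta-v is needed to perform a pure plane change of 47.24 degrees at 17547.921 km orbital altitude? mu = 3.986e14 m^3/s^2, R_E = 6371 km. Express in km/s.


r = 23918.9210 km = 2.3918921e+07 m
V = sqrt(mu/r) = 4082.2336 m/s
di = 47.24 deg = 0.8244935 rad
dV = 2*V*sin(di/2) = 2*4082.2336*sin(0.4122468)
dV = 3271.2479 m/s = 3.2712 km/s

3.2712 km/s


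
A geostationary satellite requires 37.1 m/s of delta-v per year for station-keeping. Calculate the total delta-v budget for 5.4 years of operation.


dV = rate * years = 37.1 * 5.4
dV = 200.3400 m/s

200.3400 m/s


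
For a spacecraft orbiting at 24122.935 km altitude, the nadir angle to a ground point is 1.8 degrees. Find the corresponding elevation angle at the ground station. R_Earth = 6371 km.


r = R_E + alt = 30493.9350 km
Law of sines in the satellite / Earth-center / ground-point triangle:
  sin(nadir)/R_E = sin(90 + el)/r  =>  cos(el) = (r/R_E)*sin(nadir)
cos(el) = (30493.9350 / 6371.0000) * sin(1.8 deg) = 0.1503434
el = arccos(0.1503434) = 81.3532 deg
(Earth-central angle = 90 - nadir - el = 6.8468 deg)

81.3532 degrees


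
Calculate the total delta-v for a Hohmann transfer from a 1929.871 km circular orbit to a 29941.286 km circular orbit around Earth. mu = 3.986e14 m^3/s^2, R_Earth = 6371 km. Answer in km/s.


r1 = 8300.8710 km = 8.300871e+06 m
r2 = 36312.2860 km = 3.6312286e+07 m
dv1 = sqrt(mu/r1)*(sqrt(2*r2/(r1+r2)) - 1) = 1911.7420 m/s
dv2 = sqrt(mu/r2)*(1 - sqrt(2*r1/(r1+r2))) = 1292.0585 m/s
total dv = |dv1| + |dv2| = 1911.7420 + 1292.0585 = 3203.8005 m/s = 3.2038 km/s

3.2038 km/s


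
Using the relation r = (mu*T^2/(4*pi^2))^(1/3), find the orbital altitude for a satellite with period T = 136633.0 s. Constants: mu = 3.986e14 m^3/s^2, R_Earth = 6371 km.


T = 136633.0 s
r = (mu*T^2/(4*pi^2))^(1/3) = (3.986e14 * 136633.0^2 / (4*pi^2))^(1/3)
r = 5.733629e+07 m = 57336.2901 km
alt = r - R_E = 57336.2901 - 6371 = 50965.2901 km

50965.2901 km


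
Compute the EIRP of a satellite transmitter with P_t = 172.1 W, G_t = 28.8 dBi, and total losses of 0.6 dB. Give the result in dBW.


Pt = 172.1 W = 22.3578 dBW
EIRP = Pt_dBW + Gt - losses = 22.3578 + 28.8 - 0.6 = 50.5578 dBW

50.5578 dBW


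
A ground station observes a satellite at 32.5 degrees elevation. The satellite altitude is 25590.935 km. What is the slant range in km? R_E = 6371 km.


h = 25590.935 km, el = 32.5 deg
d = -R_E*sin(el) + sqrt((R_E*sin(el))^2 + 2*R_E*h + h^2)
d = -6371.0000*sin(0.567232) + sqrt((6371.0000*0.5372996)^2 + 2*6371.0000*25590.935 + 25590.935^2)
d = 28083.9032 km

28083.9032 km


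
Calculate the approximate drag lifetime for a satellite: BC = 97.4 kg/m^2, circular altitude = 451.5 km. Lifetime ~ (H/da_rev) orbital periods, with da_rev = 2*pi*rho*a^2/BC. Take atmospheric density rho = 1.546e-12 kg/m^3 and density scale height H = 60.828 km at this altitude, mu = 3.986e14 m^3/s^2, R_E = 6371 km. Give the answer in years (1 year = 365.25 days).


a = R_E + alt = 6822.5000 km = 6.8225e+06 m
da_rev = 2*pi*rho*a^2/BC = 2*pi*1.546e-12*(6.8225e+06)^2/97.4 = 4.642132 m per revolution
N = H/da_rev = 60828.0000 m / 4.642132 m = 13103.4618 revolutions
P = 2*pi*sqrt(a^3/mu) = 5608.2393 s
lifetime = N*P = 13103.4618 * 5608.2393 = 7.348735e+07 s = 850.5480 days
years = 850.5480 / 365.25 = 2.3287 years

2.3287 years


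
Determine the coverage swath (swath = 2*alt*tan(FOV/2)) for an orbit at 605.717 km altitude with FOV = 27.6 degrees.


FOV = 27.6 deg = 0.4817109 rad
swath = 2 * alt * tan(FOV/2) = 2 * 605.717 * tan(0.2408554)
swath = 2 * 605.717 * 0.2456236
swath = 297.5567 km

297.5567 km


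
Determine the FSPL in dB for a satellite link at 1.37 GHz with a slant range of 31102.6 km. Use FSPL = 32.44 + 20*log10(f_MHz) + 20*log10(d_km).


f = 1.37 GHz = 1370.0000 MHz
d = 31102.6 km
FSPL = 32.44 + 20*log10(1370.0000) + 20*log10(31102.6)
FSPL = 32.44 + 62.7344 + 89.8559
FSPL = 185.0303 dB

185.0303 dB


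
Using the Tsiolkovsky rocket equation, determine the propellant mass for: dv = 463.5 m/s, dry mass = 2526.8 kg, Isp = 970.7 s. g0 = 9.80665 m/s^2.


ve = Isp * g0 = 970.7 * 9.80665 = 9519.315155 m/s
mass ratio = exp(dv/ve) = exp(463.5/9519.315155) = 1.04989533
m_prop = m_dry * (mr - 1) = 2526.8 * (1.04989533 - 1)
m_prop = 126.0755 kg

126.0755 kg


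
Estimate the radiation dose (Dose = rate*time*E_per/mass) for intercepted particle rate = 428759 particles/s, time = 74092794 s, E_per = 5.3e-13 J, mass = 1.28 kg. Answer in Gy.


Total energy deposited = rate * time * E_per
  = 428759 * 74092794 * 5.3e-13 = 16.8370 J
Dose = E_total / mass = 16.8370 / 1.28
Dose = 13.1539 Gy

13.1539 Gy


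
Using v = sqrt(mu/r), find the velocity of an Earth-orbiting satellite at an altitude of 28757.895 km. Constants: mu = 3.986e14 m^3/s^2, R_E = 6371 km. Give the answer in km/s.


r = R_E + alt = 6371.0 + 28757.895 = 35128.8950 km = 3.5128895e+07 m
v = sqrt(mu/r) = sqrt(3.986e14 / 3.5128895e+07) = 3368.4988 m/s = 3.3685 km/s

3.3685 km/s


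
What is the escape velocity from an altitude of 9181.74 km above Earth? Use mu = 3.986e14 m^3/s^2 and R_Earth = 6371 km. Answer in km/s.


r = 6371.0 + 9181.74 = 15552.7400 km = 1.555274e+07 m
v_esc = sqrt(2*mu/r) = sqrt(2*3.986e14 / 1.555274e+07)
v_esc = 7159.4587 m/s = 7.1595 km/s

7.1595 km/s


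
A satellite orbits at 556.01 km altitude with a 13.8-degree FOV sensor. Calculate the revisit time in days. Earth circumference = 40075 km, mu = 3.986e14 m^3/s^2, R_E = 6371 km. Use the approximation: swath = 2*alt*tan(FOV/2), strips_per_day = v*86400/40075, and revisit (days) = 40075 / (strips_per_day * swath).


swath = 2*556.01*tan(0.1204277) = 134.5692 km
v = sqrt(mu/r) = 7585.7013 m/s = 7.5857 km/s
strips/day = v*86400/40075 = 7.5857*86400/40075 = 16.3545
coverage/day = strips * swath = 16.3545 * 134.5692 = 2200.8054 km
revisit = 40075 / 2200.8054 = 18.2092 days

18.2092 days


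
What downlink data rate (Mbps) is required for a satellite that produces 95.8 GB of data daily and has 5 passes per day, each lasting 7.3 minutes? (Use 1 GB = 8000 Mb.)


total contact time = 5 * 7.3 * 60 = 2190.0000 s
data = 95.8 GB = 766400.0000 Mb
rate = 766400.0000 / 2190.0000 = 349.9543 Mbps

349.9543 Mbps


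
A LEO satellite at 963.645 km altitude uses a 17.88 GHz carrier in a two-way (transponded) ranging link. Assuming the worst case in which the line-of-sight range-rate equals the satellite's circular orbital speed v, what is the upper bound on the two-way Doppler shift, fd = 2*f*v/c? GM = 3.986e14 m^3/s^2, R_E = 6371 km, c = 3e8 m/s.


r = 7.334645e+06 m
v = sqrt(mu/r) = 7371.8943 m/s (worst-case radial velocity)
f = 17.88 GHz = 1.788e+10 Hz
fd = 2*f*v/c = 2*1.788e+10*7371.8943/3.0e+08
fd = 878729.7971 Hz

878729.7971 Hz


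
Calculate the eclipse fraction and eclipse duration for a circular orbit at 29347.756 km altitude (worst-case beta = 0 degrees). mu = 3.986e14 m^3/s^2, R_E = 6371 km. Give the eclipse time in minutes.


r = 35718.7560 km
T = 1119.7072 min
Eclipse fraction = arcsin(R_E/r)/pi = arcsin(6371.0000/35718.7560)/pi
= arcsin(0.1783657)/pi = 0.057081
Eclipse duration = 0.057081 * 1119.7072 = 63.9140 min

63.9140 minutes


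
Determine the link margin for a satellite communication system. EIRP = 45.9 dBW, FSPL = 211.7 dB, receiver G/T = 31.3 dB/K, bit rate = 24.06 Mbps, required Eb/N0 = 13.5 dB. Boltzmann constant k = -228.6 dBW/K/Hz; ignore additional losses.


C/N0 = EIRP - FSPL + G/T - k = 45.9 - 211.7 + 31.3 - (-228.6)
C/N0 = 94.1000 dB-Hz
R_b = 24.06 Mbps = 2.406e+07 bps -> 10*log10(R_b) = 73.8130 dB-Hz
Eb/N0 = C/N0 - 10*log10(R_b) = 94.1000 - 73.8130 = 20.2870 dB
Margin = Eb/N0 - Eb/N0_req = 20.2870 - 13.5 = 6.7870 dB (link closes)

6.7870 dB


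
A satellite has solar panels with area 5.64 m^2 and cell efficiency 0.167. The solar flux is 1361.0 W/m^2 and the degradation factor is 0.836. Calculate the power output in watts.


P = area * eta * S * degradation
P = 5.64 * 0.167 * 1361.0 * 0.836
P = 1071.6673 W

1071.6673 W


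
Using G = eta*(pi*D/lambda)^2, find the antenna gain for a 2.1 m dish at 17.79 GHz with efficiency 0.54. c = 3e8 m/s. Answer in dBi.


lambda = c/f = 3e8 / 1.779e+10 = 0.01686341 m
G = eta*(pi*D/lambda)^2 = 0.54*(pi*2.1/0.01686341)^2
G = 82649.7380 (linear)
G = 10*log10(82649.7380) = 49.1724 dBi

49.1724 dBi


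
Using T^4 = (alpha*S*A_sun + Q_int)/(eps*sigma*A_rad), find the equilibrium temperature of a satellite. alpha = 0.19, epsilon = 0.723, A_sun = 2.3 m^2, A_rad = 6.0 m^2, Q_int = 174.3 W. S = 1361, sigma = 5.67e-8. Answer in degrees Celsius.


Numerator = alpha*S*A_sun + Q_int = 0.19*1361*2.3 + 174.3 = 769.0570 W
Denominator = eps*sigma*A_rad = 0.723*5.67e-8*6.0 = 2.459646e-07 W/K^4
T^4 = 3.1266979e+09 K^4
T = 236.4675 K = -36.6825 C

-36.6825 degrees Celsius


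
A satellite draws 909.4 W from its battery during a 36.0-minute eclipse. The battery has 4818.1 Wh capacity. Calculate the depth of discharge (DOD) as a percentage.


E_used = P * t / 60 = 909.4 * 36.0 / 60 = 545.6400 Wh
DOD = E_used / E_total * 100 = 545.6400 / 4818.1 * 100
DOD = 11.3248 %

11.3248 %


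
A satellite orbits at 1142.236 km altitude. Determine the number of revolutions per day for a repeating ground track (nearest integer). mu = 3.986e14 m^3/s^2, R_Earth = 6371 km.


r = 7.513236e+06 m
T = 2*pi*sqrt(r^3/mu) = 6481.1454 s = 108.0191 min
revs/day = 1440 / 108.0191 = 13.3310
Rounded: 13 revolutions per day

13 revolutions per day


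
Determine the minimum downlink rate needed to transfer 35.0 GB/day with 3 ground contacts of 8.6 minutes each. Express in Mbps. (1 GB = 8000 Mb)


total contact time = 3 * 8.6 * 60 = 1548.0000 s
data = 35.0 GB = 280000.0000 Mb
rate = 280000.0000 / 1548.0000 = 180.8786 Mbps

180.8786 Mbps


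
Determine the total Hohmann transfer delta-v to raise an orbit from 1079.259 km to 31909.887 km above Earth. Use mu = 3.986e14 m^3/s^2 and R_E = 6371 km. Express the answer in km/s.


r1 = 7450.2590 km = 7.450259e+06 m
r2 = 38280.8870 km = 3.8280887e+07 m
dv1 = sqrt(mu/r1)*(sqrt(2*r2/(r1+r2)) - 1) = 2149.7066 m/s
dv2 = sqrt(mu/r2)*(1 - sqrt(2*r1/(r1+r2))) = 1384.9151 m/s
total dv = |dv1| + |dv2| = 2149.7066 + 1384.9151 = 3534.6218 m/s = 3.5346 km/s

3.5346 km/s


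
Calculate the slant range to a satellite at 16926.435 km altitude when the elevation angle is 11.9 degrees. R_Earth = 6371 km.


h = 16926.435 km, el = 11.9 deg
d = -R_E*sin(el) + sqrt((R_E*sin(el))^2 + 2*R_E*h + h^2)
d = -6371.0000*sin(0.2076942) + sqrt((6371.0000*0.2062042)^2 + 2*6371.0000*16926.435 + 16926.435^2)
d = 21134.1397 km

21134.1397 km


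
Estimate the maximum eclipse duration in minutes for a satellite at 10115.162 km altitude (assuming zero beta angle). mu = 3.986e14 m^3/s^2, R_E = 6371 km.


r = 16486.1620 km
T = 351.1069 min
Eclipse fraction = arcsin(R_E/r)/pi = arcsin(6371.0000/16486.1620)/pi
= arcsin(0.3864453)/pi = 0.1262972
Eclipse duration = 0.1262972 * 351.1069 = 44.3438 min

44.3438 minutes


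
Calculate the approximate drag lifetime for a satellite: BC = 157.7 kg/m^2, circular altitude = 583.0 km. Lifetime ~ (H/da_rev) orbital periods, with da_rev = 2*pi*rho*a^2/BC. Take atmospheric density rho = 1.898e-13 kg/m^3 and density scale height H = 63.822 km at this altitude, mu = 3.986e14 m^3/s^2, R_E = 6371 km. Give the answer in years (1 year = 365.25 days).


a = R_E + alt = 6954.0000 km = 6.954e+06 m
da_rev = 2*pi*rho*a^2/BC = 2*pi*1.898e-13*(6.954e+06)^2/157.7 = 0.365690565 m per revolution
N = H/da_rev = 63822.0000 m / 0.365690565 m = 174524.6010 revolutions
P = 2*pi*sqrt(a^3/mu) = 5771.1618 s
lifetime = N*P = 174524.6010 * 5771.1618 = 1.0072097e+09 s = 11657.5198 days
years = 11657.5198 / 365.25 = 31.9165 years

31.9165 years


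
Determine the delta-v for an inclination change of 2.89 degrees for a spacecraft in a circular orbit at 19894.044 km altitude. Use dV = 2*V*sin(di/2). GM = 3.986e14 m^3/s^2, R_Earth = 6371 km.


r = 26265.0440 km = 2.6265044e+07 m
V = sqrt(mu/r) = 3895.6469 m/s
di = 2.89 deg = 0.05044002 rad
dV = 2*V*sin(di/2) = 2*3895.6469*sin(0.02522001)
dV = 196.4757 m/s = 0.1964757 km/s

0.1965 km/s


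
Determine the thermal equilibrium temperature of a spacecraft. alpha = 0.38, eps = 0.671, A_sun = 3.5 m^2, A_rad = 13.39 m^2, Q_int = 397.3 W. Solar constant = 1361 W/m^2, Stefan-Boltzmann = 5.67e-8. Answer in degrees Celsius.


Numerator = alpha*S*A_sun + Q_int = 0.38*1361*3.5 + 397.3 = 2207.4300 W
Denominator = eps*sigma*A_rad = 0.671*5.67e-8*13.39 = 5.0943192e-07 W/K^4
T^4 = 4.3331207e+09 K^4
T = 256.5666 K = -16.5834 C

-16.5834 degrees Celsius


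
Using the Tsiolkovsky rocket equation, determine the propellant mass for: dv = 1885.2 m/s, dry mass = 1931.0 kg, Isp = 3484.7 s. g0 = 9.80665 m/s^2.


ve = Isp * g0 = 3484.7 * 9.80665 = 34173.233255 m/s
mass ratio = exp(dv/ve) = exp(1885.2/34173.233255) = 1.05671600
m_prop = m_dry * (mr - 1) = 1931.0 * (1.05671600 - 1)
m_prop = 109.5186 kg

109.5186 kg


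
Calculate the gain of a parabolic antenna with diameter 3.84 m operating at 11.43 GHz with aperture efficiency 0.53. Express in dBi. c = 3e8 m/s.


lambda = c/f = 3e8 / 1.143e+10 = 0.02624672 m
G = eta*(pi*D/lambda)^2 = 0.53*(pi*3.84/0.02624672)^2
G = 111966.4774 (linear)
G = 10*log10(111966.4774) = 50.4909 dBi

50.4909 dBi


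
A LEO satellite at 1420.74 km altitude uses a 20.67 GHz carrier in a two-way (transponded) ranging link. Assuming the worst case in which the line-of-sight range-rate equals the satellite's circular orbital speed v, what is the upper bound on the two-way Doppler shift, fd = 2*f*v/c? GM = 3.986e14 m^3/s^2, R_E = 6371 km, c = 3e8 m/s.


r = 7.79174e+06 m
v = sqrt(mu/r) = 7152.3938 m/s (worst-case radial velocity)
f = 20.67 GHz = 2.067e+10 Hz
fd = 2*f*v/c = 2*2.067e+10*7152.3938/3.0e+08
fd = 985599.8724 Hz

985599.8724 Hz


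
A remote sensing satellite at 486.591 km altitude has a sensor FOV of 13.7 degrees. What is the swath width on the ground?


FOV = 13.7 deg = 0.2391101 rad
swath = 2 * alt * tan(FOV/2) = 2 * 486.591 * tan(0.1195551)
swath = 2 * 486.591 * 0.1201279
swath = 116.9064 km

116.9064 km


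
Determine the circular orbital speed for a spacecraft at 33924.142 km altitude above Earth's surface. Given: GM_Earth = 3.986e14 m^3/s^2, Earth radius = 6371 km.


r = R_E + alt = 6371.0 + 33924.142 = 40295.1420 km = 4.0295142e+07 m
v = sqrt(mu/r) = sqrt(3.986e14 / 4.0295142e+07) = 3145.1568 m/s = 3.1452 km/s

3.1452 km/s


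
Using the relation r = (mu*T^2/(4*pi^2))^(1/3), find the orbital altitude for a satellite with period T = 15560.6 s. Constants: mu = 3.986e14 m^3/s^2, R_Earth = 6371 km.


T = 15560.6 s
r = (mu*T^2/(4*pi^2))^(1/3) = (3.986e14 * 15560.6^2 / (4*pi^2))^(1/3)
r = 1.3471318e+07 m = 13471.3177 km
alt = r - R_E = 13471.3177 - 6371 = 7100.3177 km

7100.3177 km


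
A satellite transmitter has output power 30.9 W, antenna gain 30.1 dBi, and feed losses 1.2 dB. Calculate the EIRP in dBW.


Pt = 30.9 W = 14.8996 dBW
EIRP = Pt_dBW + Gt - losses = 14.8996 + 30.1 - 1.2 = 43.7996 dBW

43.7996 dBW


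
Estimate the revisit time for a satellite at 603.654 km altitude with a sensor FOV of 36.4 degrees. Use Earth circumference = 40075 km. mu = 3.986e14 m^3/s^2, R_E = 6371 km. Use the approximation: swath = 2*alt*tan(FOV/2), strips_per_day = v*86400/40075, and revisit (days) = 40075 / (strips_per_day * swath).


swath = 2*603.654*tan(0.3176499) = 396.9427 km
v = sqrt(mu/r) = 7559.7479 m/s = 7.5597 km/s
strips/day = v*86400/40075 = 7.5597*86400/40075 = 16.2985
coverage/day = strips * swath = 16.2985 * 396.9427 = 6469.5685 km
revisit = 40075 / 6469.5685 = 6.1944 days

6.1944 days


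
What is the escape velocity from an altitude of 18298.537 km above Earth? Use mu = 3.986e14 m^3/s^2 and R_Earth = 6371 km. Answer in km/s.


r = 6371.0 + 18298.537 = 24669.5370 km = 2.4669537e+07 m
v_esc = sqrt(2*mu/r) = sqrt(2*3.986e14 / 2.4669537e+07)
v_esc = 5684.6423 m/s = 5.6846 km/s

5.6846 km/s


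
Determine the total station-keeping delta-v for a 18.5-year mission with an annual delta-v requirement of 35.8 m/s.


dV = rate * years = 35.8 * 18.5
dV = 662.3000 m/s

662.3000 m/s


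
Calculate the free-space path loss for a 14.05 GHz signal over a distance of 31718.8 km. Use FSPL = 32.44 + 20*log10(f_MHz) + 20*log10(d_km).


f = 14.05 GHz = 14050.0000 MHz
d = 31718.8 km
FSPL = 32.44 + 20*log10(14050.0000) + 20*log10(31718.8)
FSPL = 32.44 + 82.9535 + 90.0263
FSPL = 205.4199 dB

205.4199 dB


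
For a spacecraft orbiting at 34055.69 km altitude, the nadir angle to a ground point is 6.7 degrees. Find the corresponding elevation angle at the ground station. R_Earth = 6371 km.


r = R_E + alt = 40426.6900 km
Law of sines in the satellite / Earth-center / ground-point triangle:
  sin(nadir)/R_E = sin(90 + el)/r  =>  cos(el) = (r/R_E)*sin(nadir)
cos(el) = (40426.6900 / 6371.0000) * sin(6.7 deg) = 0.7403252
el = arccos(0.7403252) = 42.2409 deg
(Earth-central angle = 90 - nadir - el = 41.0591 deg)

42.2409 degrees


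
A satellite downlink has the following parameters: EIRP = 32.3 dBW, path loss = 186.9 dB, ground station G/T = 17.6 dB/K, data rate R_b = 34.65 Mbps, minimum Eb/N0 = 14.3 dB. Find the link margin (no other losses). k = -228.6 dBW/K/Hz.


C/N0 = EIRP - FSPL + G/T - k = 32.3 - 186.9 + 17.6 - (-228.6)
C/N0 = 91.6000 dB-Hz
R_b = 34.65 Mbps = 3.465e+07 bps -> 10*log10(R_b) = 75.3970 dB-Hz
Eb/N0 = C/N0 - 10*log10(R_b) = 91.6000 - 75.3970 = 16.2030 dB
Margin = Eb/N0 - Eb/N0_req = 16.2030 - 14.3 = 1.9030 dB (link closes)

1.9030 dB


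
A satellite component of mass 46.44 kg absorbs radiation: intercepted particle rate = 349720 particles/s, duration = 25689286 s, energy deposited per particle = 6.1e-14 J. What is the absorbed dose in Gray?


Total energy deposited = rate * time * E_per
  = 349720 * 25689286 * 6.1e-14 = 0.5480275 J
Dose = E_total / mass = 0.5480275 / 46.44
Dose = 0.01180076 Gy

0.0118 Gy


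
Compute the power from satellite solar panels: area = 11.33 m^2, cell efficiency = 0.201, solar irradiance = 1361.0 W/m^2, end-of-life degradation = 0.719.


P = area * eta * S * degradation
P = 11.33 * 0.201 * 1361.0 * 0.719
P = 2228.5018 W

2228.5018 W


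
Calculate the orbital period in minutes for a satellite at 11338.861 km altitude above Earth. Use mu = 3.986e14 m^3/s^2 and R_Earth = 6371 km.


r = 17709.8610 km = 1.7709861e+07 m
T = 2*pi*sqrt(r^3/mu) = 2*pi*sqrt(5.5545062e+21 / 3.986e14)
T = 23454.9197 s = 390.9153 min

390.9153 minutes


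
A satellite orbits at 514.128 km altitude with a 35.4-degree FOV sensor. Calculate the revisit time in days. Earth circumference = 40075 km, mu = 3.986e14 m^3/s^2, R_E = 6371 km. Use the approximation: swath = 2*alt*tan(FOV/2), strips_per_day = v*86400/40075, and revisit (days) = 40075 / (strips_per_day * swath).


swath = 2*514.128*tan(0.3089233) = 328.1583 km
v = sqrt(mu/r) = 7608.7381 m/s = 7.6087 km/s
strips/day = v*86400/40075 = 7.6087*86400/40075 = 16.4041
coverage/day = strips * swath = 16.4041 * 328.1583 = 5383.1478 km
revisit = 40075 / 5383.1478 = 7.4445 days

7.4445 days


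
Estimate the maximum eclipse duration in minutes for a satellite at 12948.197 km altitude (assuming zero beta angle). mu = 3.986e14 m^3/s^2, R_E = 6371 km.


r = 19319.1970 km
T = 445.3932 min
Eclipse fraction = arcsin(R_E/r)/pi = arcsin(6371.0000/19319.1970)/pi
= arcsin(0.3297756)/pi = 0.1069731
Eclipse duration = 0.1069731 * 445.3932 = 47.6451 min

47.6451 minutes


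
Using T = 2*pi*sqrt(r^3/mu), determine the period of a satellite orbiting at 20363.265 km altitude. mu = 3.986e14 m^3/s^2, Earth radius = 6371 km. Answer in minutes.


r = 26734.2650 km = 2.6734265e+07 m
T = 2*pi*sqrt(r^3/mu) = 2*pi*sqrt(1.9107539e+22 / 3.986e14)
T = 43502.4377 s = 725.0406 min

725.0406 minutes


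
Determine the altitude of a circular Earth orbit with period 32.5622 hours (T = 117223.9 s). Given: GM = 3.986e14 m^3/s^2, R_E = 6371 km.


T = 117223.9 s
r = (mu*T^2/(4*pi^2))^(1/3) = (3.986e14 * 117223.9^2 / (4*pi^2))^(1/3)
r = 5.1769022e+07 m = 51769.0223 km
alt = r - R_E = 51769.0223 - 6371 = 45398.0223 km

45398.0223 km


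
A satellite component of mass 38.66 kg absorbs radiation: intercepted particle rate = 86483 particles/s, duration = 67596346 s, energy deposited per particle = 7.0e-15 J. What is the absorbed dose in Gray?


Total energy deposited = rate * time * E_per
  = 86483 * 67596346 * 7.0e-15 = 0.04092154 J
Dose = E_total / mass = 0.04092154 / 38.66
Dose = 0.001058498 Gy

0.0011 Gy


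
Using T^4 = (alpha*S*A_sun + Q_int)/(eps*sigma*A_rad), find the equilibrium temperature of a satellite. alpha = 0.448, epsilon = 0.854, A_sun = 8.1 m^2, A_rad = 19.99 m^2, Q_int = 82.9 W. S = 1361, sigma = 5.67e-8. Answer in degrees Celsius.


Numerator = alpha*S*A_sun + Q_int = 0.448*1361*8.1 + 82.9 = 5021.6968 W
Denominator = eps*sigma*A_rad = 0.854*5.67e-8*19.99 = 9.6795178e-07 W/K^4
T^4 = 5.1879617e+09 K^4
T = 268.3794 K = -4.7706 C

-4.7706 degrees Celsius


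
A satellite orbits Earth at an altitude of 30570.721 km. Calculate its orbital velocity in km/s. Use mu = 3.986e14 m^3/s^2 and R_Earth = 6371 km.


r = R_E + alt = 6371.0 + 30570.721 = 36941.7210 km = 3.6941721e+07 m
v = sqrt(mu/r) = sqrt(3.986e14 / 3.6941721e+07) = 3284.8087 m/s = 3.2848 km/s

3.2848 km/s


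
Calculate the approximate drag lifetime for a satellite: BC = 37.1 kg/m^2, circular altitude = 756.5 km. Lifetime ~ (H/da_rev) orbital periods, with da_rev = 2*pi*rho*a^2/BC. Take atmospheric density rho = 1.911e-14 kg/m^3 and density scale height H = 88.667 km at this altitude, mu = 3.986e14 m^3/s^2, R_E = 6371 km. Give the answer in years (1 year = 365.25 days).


a = R_E + alt = 7127.5000 km = 7.1275e+06 m
da_rev = 2*pi*rho*a^2/BC = 2*pi*1.911e-14*(7.1275e+06)^2/37.1 = 0.164414872 m per revolution
N = H/da_rev = 88667.0000 m / 0.164414872 m = 539288.1989 revolutions
P = 2*pi*sqrt(a^3/mu) = 5988.4863 s
lifetime = N*P = 539288.1989 * 5988.4863 = 3.22952e+09 s = 37378.7036 days
years = 37378.7036 / 365.25 = 102.3373 years

102.3373 years


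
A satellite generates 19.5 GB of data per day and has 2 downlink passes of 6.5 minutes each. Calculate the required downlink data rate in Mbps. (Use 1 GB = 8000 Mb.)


total contact time = 2 * 6.5 * 60 = 780.0000 s
data = 19.5 GB = 156000.0000 Mb
rate = 156000.0000 / 780.0000 = 200.0000 Mbps

200.0000 Mbps


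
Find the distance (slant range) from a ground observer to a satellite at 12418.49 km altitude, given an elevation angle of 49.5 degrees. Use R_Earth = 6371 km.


h = 12418.49 km, el = 49.5 deg
d = -R_E*sin(el) + sqrt((R_E*sin(el))^2 + 2*R_E*h + h^2)
d = -6371.0000*sin(0.863938) + sqrt((6371.0000*0.760406)^2 + 2*6371.0000*12418.49 + 12418.49^2)
d = 13483.7084 km

13483.7084 km


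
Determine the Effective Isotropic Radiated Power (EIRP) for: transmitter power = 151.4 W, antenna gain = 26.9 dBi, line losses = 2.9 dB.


Pt = 151.4 W = 21.8013 dBW
EIRP = Pt_dBW + Gt - losses = 21.8013 + 26.9 - 2.9 = 45.8013 dBW

45.8013 dBW


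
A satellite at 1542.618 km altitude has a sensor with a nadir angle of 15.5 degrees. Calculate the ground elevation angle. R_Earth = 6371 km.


r = R_E + alt = 7913.6180 km
Law of sines in the satellite / Earth-center / ground-point triangle:
  sin(nadir)/R_E = sin(90 + el)/r  =>  cos(el) = (r/R_E)*sin(nadir)
cos(el) = (7913.6180 / 6371.0000) * sin(15.5 deg) = 0.3319451
el = arccos(0.3319451) = 70.6131 deg
(Earth-central angle = 90 - nadir - el = 3.8869 deg)

70.6131 degrees


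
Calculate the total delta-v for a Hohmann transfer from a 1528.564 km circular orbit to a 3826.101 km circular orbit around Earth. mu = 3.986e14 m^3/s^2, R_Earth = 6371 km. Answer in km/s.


r1 = 7899.5640 km = 7.899564e+06 m
r2 = 10197.1010 km = 1.0197101e+07 m
dv1 = sqrt(mu/r1)*(sqrt(2*r2/(r1+r2)) - 1) = 437.4518 m/s
dv2 = sqrt(mu/r2)*(1 - sqrt(2*r1/(r1+r2))) = 410.3510 m/s
total dv = |dv1| + |dv2| = 437.4518 + 410.3510 = 847.8027 m/s = 0.8478027 km/s

0.8478 km/s


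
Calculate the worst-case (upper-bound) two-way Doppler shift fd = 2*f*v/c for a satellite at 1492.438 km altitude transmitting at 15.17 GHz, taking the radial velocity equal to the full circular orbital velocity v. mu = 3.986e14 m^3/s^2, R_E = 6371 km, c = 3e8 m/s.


r = 7.863438e+06 m
v = sqrt(mu/r) = 7119.7118 m/s (worst-case radial velocity)
f = 15.17 GHz = 1.517e+10 Hz
fd = 2*f*v/c = 2*1.517e+10*7119.7118/3.0e+08
fd = 720040.1861 Hz

720040.1861 Hz


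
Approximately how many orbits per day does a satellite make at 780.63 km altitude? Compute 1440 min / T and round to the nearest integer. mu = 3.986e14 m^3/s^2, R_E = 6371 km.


r = 7.15163e+06 m
T = 2*pi*sqrt(r^3/mu) = 6018.9229 s = 100.3154 min
revs/day = 1440 / 100.3154 = 14.3547
Rounded: 14 revolutions per day

14 revolutions per day
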